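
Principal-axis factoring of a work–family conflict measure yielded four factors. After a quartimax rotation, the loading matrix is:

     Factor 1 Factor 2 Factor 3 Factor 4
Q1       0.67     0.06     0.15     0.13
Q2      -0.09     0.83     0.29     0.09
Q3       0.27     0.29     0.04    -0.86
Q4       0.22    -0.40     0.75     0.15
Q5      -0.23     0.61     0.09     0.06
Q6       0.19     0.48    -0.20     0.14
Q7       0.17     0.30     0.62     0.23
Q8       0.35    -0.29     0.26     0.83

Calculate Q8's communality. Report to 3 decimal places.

h² = 0.35² + (-0.29)² + 0.26² + 0.83² = 0.1225 + 0.0841 + 0.0676 + 0.6889 = 0.9631

0.963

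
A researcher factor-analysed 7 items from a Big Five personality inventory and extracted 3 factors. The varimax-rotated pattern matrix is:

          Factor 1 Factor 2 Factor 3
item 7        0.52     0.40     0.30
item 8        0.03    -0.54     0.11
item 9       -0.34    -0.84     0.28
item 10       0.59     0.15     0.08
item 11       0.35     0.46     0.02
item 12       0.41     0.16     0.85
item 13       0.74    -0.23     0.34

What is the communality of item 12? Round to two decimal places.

h² = 0.41² + 0.16² + 0.85² = 0.1681 + 0.0256 + 0.7225 = 0.9162

0.92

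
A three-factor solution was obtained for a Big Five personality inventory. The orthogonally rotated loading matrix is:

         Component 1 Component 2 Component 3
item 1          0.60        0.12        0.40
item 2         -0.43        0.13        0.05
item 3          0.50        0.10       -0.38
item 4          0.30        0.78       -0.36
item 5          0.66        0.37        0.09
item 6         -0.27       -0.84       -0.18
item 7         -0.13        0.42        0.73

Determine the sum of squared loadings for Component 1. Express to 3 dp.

SS loadings for Component 1 = 0.60² + (-0.43)² + 0.50² + 0.30² + 0.66² + (-0.27)² + (-0.13)² = 0.3600 + 0.1849 + 0.2500 + 0.0900 + 0.4356 + 0.0729 + 0.0169 = 1.4103

1.410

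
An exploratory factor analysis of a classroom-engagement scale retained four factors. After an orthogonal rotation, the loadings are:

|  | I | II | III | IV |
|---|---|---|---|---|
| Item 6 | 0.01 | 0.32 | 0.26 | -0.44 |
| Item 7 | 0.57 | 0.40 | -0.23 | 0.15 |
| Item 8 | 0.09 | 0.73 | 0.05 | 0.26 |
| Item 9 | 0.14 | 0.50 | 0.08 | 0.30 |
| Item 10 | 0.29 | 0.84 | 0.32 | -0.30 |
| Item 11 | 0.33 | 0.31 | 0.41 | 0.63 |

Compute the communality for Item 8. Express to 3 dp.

h² = 0.09² + 0.73² + 0.05² + 0.26² = 0.0081 + 0.5329 + 0.0025 + 0.0676 = 0.6111

0.611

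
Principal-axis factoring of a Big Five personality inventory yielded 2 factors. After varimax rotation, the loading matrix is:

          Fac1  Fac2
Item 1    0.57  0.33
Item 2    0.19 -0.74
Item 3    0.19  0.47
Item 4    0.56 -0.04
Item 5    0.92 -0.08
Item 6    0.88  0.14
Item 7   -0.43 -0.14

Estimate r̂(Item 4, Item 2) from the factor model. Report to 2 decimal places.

0.14

r̂ = Σ λ_i·λ_j across factors = (0.56)(0.19) + (-0.04)(-0.74)
  = +0.1064 +0.0296 = 0.1360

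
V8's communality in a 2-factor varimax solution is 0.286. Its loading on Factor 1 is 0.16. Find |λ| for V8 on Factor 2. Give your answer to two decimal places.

Under orthogonal rotation h² = Σλ², so λ_Factor 2² = h² − (0.0256) = 0.286 − 0.0256 = 0.2604.
|λ| = √0.2604 = 0.5103.

0.51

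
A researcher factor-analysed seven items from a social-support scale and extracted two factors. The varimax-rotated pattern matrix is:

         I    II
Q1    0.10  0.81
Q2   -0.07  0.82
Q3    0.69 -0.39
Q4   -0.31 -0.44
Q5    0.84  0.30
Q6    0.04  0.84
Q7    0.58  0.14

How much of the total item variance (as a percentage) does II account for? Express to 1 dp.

35.6%

SS loadings for II = 0.81² + 0.82² + (-0.39)² + (-0.44)² + 0.30² + 0.84² + 0.14² = 2.4894
With 7 standardized items, total variance = 7. Proportion = 2.4894/7 = 0.3556 → 35.56%.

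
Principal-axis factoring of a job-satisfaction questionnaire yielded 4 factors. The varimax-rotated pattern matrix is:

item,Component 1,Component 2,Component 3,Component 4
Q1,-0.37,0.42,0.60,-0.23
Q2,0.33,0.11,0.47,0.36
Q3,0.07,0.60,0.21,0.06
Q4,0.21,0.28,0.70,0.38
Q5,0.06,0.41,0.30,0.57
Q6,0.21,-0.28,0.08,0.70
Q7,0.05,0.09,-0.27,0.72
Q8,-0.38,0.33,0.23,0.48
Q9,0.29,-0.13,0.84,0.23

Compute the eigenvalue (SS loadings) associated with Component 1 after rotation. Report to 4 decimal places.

0.5735

SS loadings for Component 1 = (-0.37)² + 0.33² + 0.07² + 0.21² + 0.06² + 0.21² + 0.05² + (-0.38)² + 0.29² = 0.1369 + 0.1089 + 0.0049 + 0.0441 + 0.0036 + 0.0441 + 0.0025 + 0.1444 + 0.0841 = 0.5735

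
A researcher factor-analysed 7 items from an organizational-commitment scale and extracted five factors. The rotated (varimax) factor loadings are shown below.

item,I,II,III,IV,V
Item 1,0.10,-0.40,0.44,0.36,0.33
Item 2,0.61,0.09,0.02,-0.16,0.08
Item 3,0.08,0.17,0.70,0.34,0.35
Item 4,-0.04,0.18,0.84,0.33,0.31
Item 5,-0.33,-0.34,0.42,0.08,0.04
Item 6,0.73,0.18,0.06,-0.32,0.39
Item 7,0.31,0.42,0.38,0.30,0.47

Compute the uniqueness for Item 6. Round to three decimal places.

0.177

h² = 0.73² + 0.18² + 0.06² + (-0.32)² + 0.39² = 0.5329 + 0.0324 + 0.0036 + 0.1024 + 0.1521 = 0.8234
Uniqueness u² = 1 − h² = 1 − 0.8234 = 0.1766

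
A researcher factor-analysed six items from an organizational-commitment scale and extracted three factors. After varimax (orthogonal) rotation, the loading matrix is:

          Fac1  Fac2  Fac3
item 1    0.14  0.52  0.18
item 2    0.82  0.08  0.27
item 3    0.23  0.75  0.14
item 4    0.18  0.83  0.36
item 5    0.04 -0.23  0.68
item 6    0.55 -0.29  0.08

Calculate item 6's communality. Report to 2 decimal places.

0.39

h² = 0.55² + (-0.29)² + 0.08² = 0.3025 + 0.0841 + 0.0064 = 0.3930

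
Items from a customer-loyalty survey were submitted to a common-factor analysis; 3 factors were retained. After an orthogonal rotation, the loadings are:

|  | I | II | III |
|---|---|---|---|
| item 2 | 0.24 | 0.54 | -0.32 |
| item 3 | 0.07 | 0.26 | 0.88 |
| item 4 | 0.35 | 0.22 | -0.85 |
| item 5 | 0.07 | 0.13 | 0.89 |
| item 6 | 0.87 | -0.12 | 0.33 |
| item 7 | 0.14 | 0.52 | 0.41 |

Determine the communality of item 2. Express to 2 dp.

h² = 0.24² + 0.54² + (-0.32)² = 0.0576 + 0.2916 + 0.1024 = 0.4516

0.45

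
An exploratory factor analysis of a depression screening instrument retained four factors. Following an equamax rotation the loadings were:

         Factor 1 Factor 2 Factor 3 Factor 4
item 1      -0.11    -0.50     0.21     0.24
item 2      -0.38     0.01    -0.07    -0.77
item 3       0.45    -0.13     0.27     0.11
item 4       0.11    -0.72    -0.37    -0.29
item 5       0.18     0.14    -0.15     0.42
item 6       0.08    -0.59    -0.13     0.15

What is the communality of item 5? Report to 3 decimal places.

h² = 0.18² + 0.14² + (-0.15)² + 0.42² = 0.0324 + 0.0196 + 0.0225 + 0.1764 = 0.2509

0.251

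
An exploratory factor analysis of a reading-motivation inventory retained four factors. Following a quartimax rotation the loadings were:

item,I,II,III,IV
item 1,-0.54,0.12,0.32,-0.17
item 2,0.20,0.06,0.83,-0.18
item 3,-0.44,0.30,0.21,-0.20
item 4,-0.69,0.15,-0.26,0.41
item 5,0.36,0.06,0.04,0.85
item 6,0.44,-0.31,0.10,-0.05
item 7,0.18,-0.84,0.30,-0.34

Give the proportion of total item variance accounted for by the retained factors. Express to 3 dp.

Communalities: 0.4373, 0.7649, 0.3677, 0.7343, 0.8573, 0.3022, 0.9436; Σh² = 4.4073.
Total variance with 7 standardized items is 7, so the solution explains 4.4073/7 = 0.6296.

0.630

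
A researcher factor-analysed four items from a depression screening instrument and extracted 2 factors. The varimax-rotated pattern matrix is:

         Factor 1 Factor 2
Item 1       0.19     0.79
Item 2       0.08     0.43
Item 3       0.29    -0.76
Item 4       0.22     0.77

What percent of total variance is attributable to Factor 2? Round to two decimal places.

SS loadings for Factor 2 = 0.79² + 0.43² + (-0.76)² + 0.77² = 1.9795
With 4 standardized items, total variance = 4. Proportion = 1.9795/4 = 0.4949 → 49.49%.

49.49%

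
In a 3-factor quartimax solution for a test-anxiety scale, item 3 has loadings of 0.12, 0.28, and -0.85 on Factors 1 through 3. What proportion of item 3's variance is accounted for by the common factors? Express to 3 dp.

0.815

h² = 0.12² + 0.28² + (-0.85)² = 0.0144 + 0.0784 + 0.7225 = 0.8153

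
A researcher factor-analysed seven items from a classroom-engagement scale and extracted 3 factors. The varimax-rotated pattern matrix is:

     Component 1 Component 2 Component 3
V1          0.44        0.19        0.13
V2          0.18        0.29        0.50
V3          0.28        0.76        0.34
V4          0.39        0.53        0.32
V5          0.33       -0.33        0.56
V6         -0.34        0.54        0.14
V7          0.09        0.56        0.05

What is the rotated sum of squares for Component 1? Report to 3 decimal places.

0.689

SS loadings for Component 1 = 0.44² + 0.18² + 0.28² + 0.39² + 0.33² + (-0.34)² + 0.09² = 0.1936 + 0.0324 + 0.0784 + 0.1521 + 0.1089 + 0.1156 + 0.0081 = 0.6891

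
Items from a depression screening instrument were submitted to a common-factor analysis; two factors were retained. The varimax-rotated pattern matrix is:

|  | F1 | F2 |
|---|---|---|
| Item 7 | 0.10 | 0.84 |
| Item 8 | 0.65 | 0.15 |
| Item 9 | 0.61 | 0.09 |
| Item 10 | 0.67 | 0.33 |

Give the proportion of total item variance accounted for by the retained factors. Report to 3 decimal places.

Communalities: 0.7156, 0.4450, 0.3802, 0.5578; Σh² = 2.0986.
Total variance with 4 standardized items is 4, so the solution explains 2.0986/4 = 0.5247.

0.525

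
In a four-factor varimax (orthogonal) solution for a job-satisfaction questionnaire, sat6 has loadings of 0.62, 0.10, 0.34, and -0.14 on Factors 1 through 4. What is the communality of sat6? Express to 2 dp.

h² = 0.62² + 0.10² + 0.34² + (-0.14)² = 0.3844 + 0.0100 + 0.1156 + 0.0196 = 0.5296

0.53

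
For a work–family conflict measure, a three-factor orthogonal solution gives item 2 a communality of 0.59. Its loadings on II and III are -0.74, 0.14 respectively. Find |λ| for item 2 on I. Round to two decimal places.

Under orthogonal rotation h² = Σλ², so λ_I² = h² − (0.5672) = 0.59 − 0.5672 = 0.0228.
|λ| = √0.0228 = 0.1510.

0.15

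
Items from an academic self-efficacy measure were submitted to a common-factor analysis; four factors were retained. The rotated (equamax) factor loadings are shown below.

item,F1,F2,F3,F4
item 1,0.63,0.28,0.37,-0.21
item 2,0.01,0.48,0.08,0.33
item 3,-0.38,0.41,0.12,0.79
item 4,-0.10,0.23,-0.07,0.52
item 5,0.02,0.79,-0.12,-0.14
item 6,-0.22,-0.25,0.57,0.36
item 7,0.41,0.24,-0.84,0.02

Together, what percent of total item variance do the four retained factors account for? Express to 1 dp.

SS loadings by factor: 0.7683, 1.2740, 1.2075, 1.1971; total = 4.4469.
Total variance with 7 standardized items is 7, so the solution explains 4.4469/7 = 0.6353 = 63.53%.

63.5%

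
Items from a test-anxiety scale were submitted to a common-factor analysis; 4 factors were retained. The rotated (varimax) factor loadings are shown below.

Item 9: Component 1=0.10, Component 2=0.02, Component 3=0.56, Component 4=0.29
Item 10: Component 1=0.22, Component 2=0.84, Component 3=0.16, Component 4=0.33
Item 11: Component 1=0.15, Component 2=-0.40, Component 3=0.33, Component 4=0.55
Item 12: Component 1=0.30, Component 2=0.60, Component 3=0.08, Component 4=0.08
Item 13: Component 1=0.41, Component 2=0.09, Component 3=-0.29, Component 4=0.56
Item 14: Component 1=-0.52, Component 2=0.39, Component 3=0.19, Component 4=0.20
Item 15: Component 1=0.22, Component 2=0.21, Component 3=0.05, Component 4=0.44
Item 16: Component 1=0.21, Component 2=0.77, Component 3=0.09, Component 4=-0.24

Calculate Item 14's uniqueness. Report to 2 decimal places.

h² = (-0.52)² + 0.39² + 0.19² + 0.20² = 0.2704 + 0.1521 + 0.0361 + 0.0400 = 0.4986
Uniqueness u² = 1 − h² = 1 − 0.4986 = 0.5014

0.50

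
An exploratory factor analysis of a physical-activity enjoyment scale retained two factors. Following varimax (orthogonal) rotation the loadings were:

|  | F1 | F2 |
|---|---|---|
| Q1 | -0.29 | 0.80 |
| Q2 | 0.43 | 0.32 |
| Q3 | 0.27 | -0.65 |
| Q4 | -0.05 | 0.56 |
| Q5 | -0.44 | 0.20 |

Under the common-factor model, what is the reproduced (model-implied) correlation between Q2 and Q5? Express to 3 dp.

-0.125

r̂ = Σ λ_i·λ_j across factors = (0.43)(-0.44) + (0.32)(0.20)
  = -0.1892 +0.0640 = -0.1252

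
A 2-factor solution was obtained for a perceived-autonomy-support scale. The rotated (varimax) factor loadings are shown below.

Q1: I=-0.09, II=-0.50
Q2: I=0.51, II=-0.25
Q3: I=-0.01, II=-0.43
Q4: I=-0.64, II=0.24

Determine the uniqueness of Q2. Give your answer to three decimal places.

h² = 0.51² + (-0.25)² = 0.2601 + 0.0625 = 0.3226
Uniqueness u² = 1 − h² = 1 − 0.3226 = 0.6774

0.677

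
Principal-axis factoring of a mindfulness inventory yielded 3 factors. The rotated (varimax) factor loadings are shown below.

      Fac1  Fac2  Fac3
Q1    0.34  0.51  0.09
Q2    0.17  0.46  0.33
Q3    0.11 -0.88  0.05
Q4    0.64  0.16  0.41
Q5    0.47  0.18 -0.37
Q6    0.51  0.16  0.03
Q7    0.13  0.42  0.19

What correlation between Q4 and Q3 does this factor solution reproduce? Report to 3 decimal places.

r̂ = Σ λ_i·λ_j across factors = (0.64)(0.11) + (0.16)(-0.88) + (0.41)(0.05)
  = +0.0704 -0.1408 +0.0205 = -0.0499

-0.050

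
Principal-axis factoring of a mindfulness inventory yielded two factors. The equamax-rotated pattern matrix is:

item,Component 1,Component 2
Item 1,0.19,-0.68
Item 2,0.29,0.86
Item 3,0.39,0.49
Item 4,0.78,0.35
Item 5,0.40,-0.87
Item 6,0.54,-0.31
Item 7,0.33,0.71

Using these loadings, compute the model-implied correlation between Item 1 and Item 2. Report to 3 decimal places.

-0.530

r̂ = Σ λ_i·λ_j across factors = (0.19)(0.29) + (-0.68)(0.86)
  = +0.0551 -0.5848 = -0.5297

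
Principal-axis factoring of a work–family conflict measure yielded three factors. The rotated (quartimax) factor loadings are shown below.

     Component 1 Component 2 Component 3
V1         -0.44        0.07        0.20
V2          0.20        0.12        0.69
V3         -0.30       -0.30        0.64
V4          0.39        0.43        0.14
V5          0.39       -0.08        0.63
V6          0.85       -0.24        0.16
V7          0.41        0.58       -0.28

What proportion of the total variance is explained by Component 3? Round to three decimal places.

0.207

SS loadings for Component 3 = 0.20² + 0.69² + 0.64² + 0.14² + 0.63² + 0.16² + (-0.28)² = 1.4462
Proportion of variance = 1.4462 / 7 = 0.2066.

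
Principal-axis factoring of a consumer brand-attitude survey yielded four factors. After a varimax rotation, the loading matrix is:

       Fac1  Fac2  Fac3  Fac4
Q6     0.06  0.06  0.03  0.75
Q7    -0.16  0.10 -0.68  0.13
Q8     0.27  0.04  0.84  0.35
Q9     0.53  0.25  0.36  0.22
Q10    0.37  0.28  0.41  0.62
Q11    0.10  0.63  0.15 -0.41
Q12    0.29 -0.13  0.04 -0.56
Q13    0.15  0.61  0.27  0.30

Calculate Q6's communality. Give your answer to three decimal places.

0.571

h² = 0.06² + 0.06² + 0.03² + 0.75² = 0.0036 + 0.0036 + 0.0009 + 0.5625 = 0.5706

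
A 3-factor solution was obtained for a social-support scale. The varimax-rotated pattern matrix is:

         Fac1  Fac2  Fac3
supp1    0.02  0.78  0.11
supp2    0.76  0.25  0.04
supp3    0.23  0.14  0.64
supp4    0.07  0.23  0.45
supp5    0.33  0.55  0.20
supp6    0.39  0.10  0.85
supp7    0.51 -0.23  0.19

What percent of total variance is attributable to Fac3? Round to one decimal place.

20.3%

SS loadings for Fac3 = 0.11² + 0.04² + 0.64² + 0.45² + 0.20² + 0.85² + 0.19² = 1.4244
With 7 standardized items, total variance = 7. Proportion = 1.4244/7 = 0.2035 → 20.35%.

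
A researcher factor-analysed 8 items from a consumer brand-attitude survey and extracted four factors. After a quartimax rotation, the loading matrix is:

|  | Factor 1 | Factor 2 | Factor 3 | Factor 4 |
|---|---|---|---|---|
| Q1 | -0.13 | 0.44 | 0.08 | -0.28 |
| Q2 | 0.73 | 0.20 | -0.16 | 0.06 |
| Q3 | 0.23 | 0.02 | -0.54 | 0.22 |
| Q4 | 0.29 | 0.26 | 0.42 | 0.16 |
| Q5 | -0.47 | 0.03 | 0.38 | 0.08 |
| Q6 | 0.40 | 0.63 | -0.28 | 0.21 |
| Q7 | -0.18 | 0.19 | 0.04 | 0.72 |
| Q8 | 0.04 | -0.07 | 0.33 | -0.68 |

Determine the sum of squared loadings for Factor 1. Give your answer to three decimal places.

SS loadings for Factor 1 = (-0.13)² + 0.73² + 0.23² + 0.29² + (-0.47)² + 0.40² + (-0.18)² + 0.04² = 0.0169 + 0.5329 + 0.0529 + 0.0841 + 0.2209 + 0.1600 + 0.0324 + 0.0016 = 1.1017

1.102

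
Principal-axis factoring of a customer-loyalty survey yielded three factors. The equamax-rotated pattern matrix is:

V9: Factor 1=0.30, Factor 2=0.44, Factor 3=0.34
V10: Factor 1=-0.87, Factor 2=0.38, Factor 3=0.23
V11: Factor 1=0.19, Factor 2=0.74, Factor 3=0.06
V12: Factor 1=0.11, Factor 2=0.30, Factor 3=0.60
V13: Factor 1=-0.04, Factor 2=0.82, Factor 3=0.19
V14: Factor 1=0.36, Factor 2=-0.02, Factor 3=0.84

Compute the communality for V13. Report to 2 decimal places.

0.71

h² = (-0.04)² + 0.82² + 0.19² = 0.0016 + 0.6724 + 0.0361 = 0.7101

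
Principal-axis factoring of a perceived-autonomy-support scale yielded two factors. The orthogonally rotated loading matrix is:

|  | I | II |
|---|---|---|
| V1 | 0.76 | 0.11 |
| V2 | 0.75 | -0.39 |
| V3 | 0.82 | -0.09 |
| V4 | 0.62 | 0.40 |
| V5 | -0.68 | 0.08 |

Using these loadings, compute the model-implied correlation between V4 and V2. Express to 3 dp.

0.309

r̂ = Σ λ_i·λ_j across factors = (0.62)(0.75) + (0.40)(-0.39)
  = +0.4650 -0.1560 = 0.3090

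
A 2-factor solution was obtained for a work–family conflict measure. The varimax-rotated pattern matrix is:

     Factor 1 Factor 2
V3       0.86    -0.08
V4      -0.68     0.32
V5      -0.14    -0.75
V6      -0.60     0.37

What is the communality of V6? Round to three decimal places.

h² = (-0.60)² + 0.37² = 0.3600 + 0.1369 = 0.4969

0.497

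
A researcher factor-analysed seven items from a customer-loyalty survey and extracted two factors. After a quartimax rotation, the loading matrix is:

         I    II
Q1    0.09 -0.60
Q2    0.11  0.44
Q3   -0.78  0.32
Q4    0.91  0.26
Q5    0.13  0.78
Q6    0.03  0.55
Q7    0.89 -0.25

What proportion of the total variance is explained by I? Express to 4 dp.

SS loadings for I = 0.09² + 0.11² + (-0.78)² + 0.91² + 0.13² + 0.03² + 0.89² = 2.2666
Proportion of variance = 2.2666 / 7 = 0.3238.

0.3238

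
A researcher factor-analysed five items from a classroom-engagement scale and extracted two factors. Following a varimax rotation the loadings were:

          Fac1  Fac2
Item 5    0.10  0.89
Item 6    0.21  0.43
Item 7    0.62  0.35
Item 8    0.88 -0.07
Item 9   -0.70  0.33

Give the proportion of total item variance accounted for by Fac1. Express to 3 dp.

SS loadings for Fac1 = 0.10² + 0.21² + 0.62² + 0.88² + (-0.70)² = 1.7029
Proportion of variance = 1.7029 / 5 = 0.3406.

0.341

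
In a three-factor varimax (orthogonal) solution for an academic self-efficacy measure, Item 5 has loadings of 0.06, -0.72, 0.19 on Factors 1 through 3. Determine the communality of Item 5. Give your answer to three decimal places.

0.558

h² = 0.06² + (-0.72)² + 0.19² = 0.0036 + 0.5184 + 0.0361 = 0.5581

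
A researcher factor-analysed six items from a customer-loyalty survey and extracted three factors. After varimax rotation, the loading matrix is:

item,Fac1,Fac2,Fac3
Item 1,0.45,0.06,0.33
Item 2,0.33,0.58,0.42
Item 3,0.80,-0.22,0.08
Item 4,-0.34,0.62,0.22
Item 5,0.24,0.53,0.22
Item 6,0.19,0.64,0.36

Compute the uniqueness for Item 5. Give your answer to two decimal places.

h² = 0.24² + 0.53² + 0.22² = 0.0576 + 0.2809 + 0.0484 = 0.3869
Uniqueness u² = 1 − h² = 1 − 0.3869 = 0.6131

0.61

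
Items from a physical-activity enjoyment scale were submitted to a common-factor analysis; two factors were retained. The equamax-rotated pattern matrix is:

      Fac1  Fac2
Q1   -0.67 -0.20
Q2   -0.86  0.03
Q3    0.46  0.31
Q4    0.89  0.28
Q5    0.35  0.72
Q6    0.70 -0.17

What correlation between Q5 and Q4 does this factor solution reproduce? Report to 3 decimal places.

0.513

r̂ = Σ λ_i·λ_j across factors = (0.35)(0.89) + (0.72)(0.28)
  = +0.3115 +0.2016 = 0.5131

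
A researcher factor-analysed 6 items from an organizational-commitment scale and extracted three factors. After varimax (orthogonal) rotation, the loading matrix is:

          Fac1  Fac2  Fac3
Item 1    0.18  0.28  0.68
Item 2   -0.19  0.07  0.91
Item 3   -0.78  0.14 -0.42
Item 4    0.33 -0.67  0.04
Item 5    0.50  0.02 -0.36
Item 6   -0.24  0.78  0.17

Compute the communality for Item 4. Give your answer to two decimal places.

h² = 0.33² + (-0.67)² + 0.04² = 0.1089 + 0.4489 + 0.0016 = 0.5594

0.56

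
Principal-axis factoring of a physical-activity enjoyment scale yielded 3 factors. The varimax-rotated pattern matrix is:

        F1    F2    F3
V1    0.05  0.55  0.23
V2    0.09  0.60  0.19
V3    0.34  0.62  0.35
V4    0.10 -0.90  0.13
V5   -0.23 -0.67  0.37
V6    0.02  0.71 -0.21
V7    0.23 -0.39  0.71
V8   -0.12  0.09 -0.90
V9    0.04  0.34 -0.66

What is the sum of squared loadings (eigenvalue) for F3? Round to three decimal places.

SS loadings for F3 = 0.23² + 0.19² + 0.35² + 0.13² + 0.37² + (-0.21)² + 0.71² + (-0.90)² + (-0.66)² = 0.0529 + 0.0361 + 0.1225 + 0.0169 + 0.1369 + 0.0441 + 0.5041 + 0.8100 + 0.4356 = 2.1591

2.159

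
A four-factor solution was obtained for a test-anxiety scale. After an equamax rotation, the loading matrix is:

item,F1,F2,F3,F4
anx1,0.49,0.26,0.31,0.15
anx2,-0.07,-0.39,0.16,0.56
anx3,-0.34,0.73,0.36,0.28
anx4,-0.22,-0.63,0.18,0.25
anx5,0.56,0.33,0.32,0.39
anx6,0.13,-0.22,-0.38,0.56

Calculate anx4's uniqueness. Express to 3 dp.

h² = (-0.22)² + (-0.63)² + 0.18² + 0.25² = 0.0484 + 0.3969 + 0.0324 + 0.0625 = 0.5402
Uniqueness u² = 1 − h² = 1 − 0.5402 = 0.4598

0.460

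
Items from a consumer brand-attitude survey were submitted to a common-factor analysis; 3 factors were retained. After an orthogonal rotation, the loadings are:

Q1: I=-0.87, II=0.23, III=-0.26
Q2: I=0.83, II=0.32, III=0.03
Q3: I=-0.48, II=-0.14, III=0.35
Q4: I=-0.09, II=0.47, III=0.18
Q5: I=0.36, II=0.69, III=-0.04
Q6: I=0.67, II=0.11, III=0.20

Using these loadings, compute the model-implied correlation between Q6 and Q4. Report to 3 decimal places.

0.027

r̂ = Σ λ_i·λ_j across factors = (0.67)(-0.09) + (0.11)(0.47) + (0.20)(0.18)
  = -0.0603 +0.0517 +0.0360 = 0.0274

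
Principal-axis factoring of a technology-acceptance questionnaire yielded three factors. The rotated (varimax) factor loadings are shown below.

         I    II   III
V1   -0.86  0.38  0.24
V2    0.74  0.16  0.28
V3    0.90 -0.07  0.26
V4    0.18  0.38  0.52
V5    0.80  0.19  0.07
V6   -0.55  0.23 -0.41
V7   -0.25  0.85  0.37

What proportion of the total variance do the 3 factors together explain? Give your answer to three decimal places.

0.721

Communalities: 0.9416, 0.6516, 0.8825, 0.4472, 0.6810, 0.5235, 0.9219; Σh² = 5.0493.
Total variance with 7 standardized items is 7, so the solution explains 5.0493/7 = 0.7213.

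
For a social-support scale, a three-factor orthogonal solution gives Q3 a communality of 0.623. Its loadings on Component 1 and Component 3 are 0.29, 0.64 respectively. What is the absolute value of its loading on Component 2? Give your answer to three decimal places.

Under orthogonal rotation h² = Σλ², so λ_Component 2² = h² − (0.4937) = 0.623 − 0.4937 = 0.1293.
|λ| = √0.1293 = 0.3596.

0.360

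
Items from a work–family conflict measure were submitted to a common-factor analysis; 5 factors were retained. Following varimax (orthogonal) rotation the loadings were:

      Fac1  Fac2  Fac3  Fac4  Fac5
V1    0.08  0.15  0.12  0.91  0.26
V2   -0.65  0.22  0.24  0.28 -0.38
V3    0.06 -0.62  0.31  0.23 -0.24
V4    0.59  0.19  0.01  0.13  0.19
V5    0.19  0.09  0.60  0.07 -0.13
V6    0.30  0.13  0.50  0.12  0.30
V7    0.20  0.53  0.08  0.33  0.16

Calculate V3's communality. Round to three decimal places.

0.595

h² = 0.06² + (-0.62)² + 0.31² + 0.23² + (-0.24)² = 0.0036 + 0.3844 + 0.0961 + 0.0529 + 0.0576 = 0.5946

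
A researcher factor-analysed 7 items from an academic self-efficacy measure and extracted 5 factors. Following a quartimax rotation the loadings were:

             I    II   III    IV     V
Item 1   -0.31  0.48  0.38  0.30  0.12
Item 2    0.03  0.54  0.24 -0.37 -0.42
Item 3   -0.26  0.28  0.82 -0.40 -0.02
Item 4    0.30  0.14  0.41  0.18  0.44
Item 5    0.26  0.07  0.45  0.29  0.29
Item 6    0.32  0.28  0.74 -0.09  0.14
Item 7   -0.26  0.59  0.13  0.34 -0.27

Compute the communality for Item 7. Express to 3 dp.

h² = (-0.26)² + 0.59² + 0.13² + 0.34² + (-0.27)² = 0.0676 + 0.3481 + 0.0169 + 0.1156 + 0.0729 = 0.6211

0.621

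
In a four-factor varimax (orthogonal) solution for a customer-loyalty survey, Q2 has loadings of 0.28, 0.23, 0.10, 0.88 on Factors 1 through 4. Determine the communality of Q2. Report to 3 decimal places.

h² = 0.28² + 0.23² + 0.10² + 0.88² = 0.0784 + 0.0529 + 0.0100 + 0.7744 = 0.9157

0.916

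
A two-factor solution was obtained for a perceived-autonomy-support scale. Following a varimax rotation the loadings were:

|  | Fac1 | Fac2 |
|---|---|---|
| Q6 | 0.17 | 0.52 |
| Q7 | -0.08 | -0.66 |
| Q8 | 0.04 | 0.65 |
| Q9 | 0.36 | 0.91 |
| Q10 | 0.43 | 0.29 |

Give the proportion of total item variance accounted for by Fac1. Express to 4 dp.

0.0703

SS loadings for Fac1 = 0.17² + (-0.08)² + 0.04² + 0.36² + 0.43² = 0.3514
Proportion of variance = 0.3514 / 5 = 0.0703.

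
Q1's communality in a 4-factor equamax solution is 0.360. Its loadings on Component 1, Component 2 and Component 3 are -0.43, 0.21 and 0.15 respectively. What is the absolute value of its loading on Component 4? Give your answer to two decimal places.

Under orthogonal rotation h² = Σλ², so λ_Component 4² = h² − (0.2515) = 0.360 − 0.2515 = 0.1085.
|λ| = √0.1085 = 0.3294.

0.33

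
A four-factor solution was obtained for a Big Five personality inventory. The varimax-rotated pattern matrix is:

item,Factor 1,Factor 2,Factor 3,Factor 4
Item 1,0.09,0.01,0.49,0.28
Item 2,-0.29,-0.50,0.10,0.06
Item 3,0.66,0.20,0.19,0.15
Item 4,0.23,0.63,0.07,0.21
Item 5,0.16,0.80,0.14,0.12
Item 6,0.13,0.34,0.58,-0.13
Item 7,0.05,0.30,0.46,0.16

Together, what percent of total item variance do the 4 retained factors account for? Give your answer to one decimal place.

Communalities: 0.3267, 0.3477, 0.5342, 0.4988, 0.6996, 0.4858, 0.3297; Σh² = 3.2225.
Total variance with 7 standardized items is 7, so the solution explains 3.2225/7 = 0.4604 = 46.04%.

46.0%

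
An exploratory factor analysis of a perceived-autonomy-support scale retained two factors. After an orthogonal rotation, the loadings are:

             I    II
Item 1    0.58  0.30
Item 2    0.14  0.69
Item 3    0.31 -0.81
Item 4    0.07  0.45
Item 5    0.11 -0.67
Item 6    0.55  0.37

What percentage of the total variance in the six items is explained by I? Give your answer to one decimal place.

12.9%

SS loadings for I = 0.58² + 0.14² + 0.31² + 0.07² + 0.11² + 0.55² = 0.7716
With 6 standardized items, total variance = 6. Proportion = 0.7716/6 = 0.1286 → 12.86%.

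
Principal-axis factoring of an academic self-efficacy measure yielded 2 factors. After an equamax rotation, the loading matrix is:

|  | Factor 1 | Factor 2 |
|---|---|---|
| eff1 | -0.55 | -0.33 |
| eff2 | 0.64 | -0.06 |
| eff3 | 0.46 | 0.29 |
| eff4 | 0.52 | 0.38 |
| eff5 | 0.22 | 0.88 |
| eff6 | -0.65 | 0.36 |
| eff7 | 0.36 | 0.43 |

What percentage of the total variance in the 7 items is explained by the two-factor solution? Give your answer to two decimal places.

46.06%

Communalities: 0.4114, 0.4132, 0.2957, 0.4148, 0.8228, 0.5521, 0.3145; Σh² = 3.2245.
Total variance with 7 standardized items is 7, so the solution explains 3.2245/7 = 0.4606 = 46.06%.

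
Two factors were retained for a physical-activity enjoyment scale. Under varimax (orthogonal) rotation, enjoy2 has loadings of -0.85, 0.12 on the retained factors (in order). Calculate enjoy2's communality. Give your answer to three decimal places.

0.737

h² = (-0.85)² + 0.12² = 0.7225 + 0.0144 = 0.7369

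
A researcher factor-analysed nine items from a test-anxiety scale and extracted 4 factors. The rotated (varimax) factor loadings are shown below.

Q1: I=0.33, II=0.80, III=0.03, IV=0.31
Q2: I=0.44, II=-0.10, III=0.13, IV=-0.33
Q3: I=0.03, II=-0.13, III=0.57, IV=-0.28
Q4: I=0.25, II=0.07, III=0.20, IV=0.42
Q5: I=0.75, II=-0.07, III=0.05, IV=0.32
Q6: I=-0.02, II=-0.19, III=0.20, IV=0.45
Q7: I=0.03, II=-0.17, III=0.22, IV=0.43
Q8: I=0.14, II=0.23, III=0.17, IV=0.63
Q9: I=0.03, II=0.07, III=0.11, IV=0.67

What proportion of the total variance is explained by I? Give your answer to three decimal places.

SS loadings for I = 0.33² + 0.44² + 0.03² + 0.25² + 0.75² + (-0.02)² + 0.03² + 0.14² + 0.03² = 0.9502
Proportion of variance = 0.9502 / 9 = 0.1056.

0.106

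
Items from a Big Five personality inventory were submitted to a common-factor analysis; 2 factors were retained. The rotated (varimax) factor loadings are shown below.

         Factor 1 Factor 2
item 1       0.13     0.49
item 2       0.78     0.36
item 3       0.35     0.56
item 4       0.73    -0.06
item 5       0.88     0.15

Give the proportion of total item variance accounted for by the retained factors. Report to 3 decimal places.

SS loadings by factor: 2.0551, 0.7094; total = 2.7645.
Total variance with 5 standardized items is 5, so the solution explains 2.7645/5 = 0.5529.

0.553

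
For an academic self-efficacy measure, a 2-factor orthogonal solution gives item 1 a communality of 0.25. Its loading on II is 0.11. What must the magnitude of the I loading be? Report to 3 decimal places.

Under orthogonal rotation h² = Σλ², so λ_I² = h² − (0.0121) = 0.25 − 0.0121 = 0.2379.
|λ| = √0.2379 = 0.4877.

0.488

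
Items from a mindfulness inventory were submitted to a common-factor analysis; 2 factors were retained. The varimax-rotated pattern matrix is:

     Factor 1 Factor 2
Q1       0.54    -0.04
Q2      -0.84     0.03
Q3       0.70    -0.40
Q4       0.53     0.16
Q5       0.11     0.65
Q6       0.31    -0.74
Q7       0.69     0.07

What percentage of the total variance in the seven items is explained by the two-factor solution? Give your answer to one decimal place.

50.2%

SS loadings by factor: 2.3524, 1.1631; total = 3.5155.
Total variance with 7 standardized items is 7, so the solution explains 3.5155/7 = 0.5022 = 50.22%.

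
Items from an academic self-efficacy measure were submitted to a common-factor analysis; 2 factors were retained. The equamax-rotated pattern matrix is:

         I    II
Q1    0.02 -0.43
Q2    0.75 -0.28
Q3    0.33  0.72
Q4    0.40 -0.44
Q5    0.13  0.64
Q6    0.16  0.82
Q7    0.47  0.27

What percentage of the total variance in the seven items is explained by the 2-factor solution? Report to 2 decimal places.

46.08%

SS loadings by factor: 1.0952, 2.1302; total = 3.2254.
Total variance with 7 standardized items is 7, so the solution explains 3.2254/7 = 0.4608 = 46.08%.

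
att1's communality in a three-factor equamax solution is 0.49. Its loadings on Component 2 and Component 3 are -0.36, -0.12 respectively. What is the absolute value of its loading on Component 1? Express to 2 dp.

0.59

Under orthogonal rotation h² = Σλ², so λ_Component 1² = h² − (0.1440) = 0.49 − 0.1440 = 0.3460.
|λ| = √0.3460 = 0.5882.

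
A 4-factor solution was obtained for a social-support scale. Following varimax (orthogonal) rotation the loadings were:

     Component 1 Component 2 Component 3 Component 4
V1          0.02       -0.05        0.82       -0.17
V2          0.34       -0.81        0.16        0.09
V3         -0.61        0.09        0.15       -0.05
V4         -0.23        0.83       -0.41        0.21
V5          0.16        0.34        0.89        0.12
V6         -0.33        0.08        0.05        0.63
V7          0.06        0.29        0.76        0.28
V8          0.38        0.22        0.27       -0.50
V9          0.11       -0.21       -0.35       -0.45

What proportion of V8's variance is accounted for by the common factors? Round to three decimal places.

h² = 0.38² + 0.22² + 0.27² + (-0.50)² = 0.1444 + 0.0484 + 0.0729 + 0.2500 = 0.5157

0.516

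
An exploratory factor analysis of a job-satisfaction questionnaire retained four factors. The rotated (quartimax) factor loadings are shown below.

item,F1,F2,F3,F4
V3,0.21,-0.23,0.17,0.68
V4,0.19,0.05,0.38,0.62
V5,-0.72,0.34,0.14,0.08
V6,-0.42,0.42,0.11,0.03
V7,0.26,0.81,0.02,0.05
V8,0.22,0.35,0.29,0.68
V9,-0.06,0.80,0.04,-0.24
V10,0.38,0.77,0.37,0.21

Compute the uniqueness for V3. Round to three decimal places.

h² = 0.21² + (-0.23)² + 0.17² + 0.68² = 0.0441 + 0.0529 + 0.0289 + 0.4624 = 0.5883
Uniqueness u² = 1 − h² = 1 − 0.5883 = 0.4117

0.412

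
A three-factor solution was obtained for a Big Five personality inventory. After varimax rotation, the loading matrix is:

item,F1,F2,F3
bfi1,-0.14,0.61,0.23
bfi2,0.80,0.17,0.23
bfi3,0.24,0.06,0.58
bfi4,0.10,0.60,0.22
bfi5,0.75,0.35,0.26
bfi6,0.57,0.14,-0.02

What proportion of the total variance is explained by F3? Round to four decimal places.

0.0931

SS loadings for F3 = 0.23² + 0.23² + 0.58² + 0.22² + 0.26² + (-0.02)² = 0.5586
Proportion of variance = 0.5586 / 6 = 0.0931.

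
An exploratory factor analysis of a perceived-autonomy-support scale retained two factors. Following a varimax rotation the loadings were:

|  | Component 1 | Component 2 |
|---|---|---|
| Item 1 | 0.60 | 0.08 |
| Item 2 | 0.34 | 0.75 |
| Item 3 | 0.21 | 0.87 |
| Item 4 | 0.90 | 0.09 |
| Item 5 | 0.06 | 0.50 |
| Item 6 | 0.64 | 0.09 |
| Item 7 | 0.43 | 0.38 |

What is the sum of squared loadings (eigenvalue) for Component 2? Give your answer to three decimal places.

1.736

SS loadings for Component 2 = 0.08² + 0.75² + 0.87² + 0.09² + 0.50² + 0.09² + 0.38² = 0.0064 + 0.5625 + 0.7569 + 0.0081 + 0.2500 + 0.0081 + 0.1444 = 1.7364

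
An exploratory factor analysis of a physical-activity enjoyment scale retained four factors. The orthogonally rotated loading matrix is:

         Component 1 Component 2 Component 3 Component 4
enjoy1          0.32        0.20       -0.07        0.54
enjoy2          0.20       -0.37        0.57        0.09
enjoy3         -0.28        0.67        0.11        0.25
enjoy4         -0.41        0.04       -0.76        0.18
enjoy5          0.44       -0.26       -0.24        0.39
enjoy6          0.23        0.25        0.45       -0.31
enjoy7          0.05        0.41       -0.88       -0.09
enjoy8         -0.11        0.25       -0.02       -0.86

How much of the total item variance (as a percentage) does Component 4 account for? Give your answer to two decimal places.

17.38%

SS loadings for Component 4 = 0.54² + 0.09² + 0.25² + 0.18² + 0.39² + (-0.31)² + (-0.09)² + (-0.86)² = 1.3905
With 8 standardized items, total variance = 8. Proportion = 1.3905/8 = 0.1738 → 17.38%.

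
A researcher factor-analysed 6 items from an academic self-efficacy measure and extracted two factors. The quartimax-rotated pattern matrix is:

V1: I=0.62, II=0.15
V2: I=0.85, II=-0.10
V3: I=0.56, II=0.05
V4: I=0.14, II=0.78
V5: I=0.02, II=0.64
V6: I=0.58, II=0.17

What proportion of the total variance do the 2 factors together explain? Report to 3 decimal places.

SS loadings by factor: 1.7769, 1.0819; total = 2.8588.
Total variance with 6 standardized items is 6, so the solution explains 2.8588/6 = 0.4765.

0.476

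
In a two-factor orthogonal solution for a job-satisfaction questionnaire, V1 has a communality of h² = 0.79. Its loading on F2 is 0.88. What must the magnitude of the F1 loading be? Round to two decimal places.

0.12

Under orthogonal rotation h² = Σλ², so λ_F1² = h² − (0.7744) = 0.79 − 0.7744 = 0.0156.
|λ| = √0.0156 = 0.1249.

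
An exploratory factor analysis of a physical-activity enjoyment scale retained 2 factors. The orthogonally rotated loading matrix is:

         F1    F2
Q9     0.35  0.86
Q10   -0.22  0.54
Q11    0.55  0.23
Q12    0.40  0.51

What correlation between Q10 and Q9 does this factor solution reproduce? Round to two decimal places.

r̂ = Σ λ_i·λ_j across factors = (-0.22)(0.35) + (0.54)(0.86)
  = -0.0770 +0.4644 = 0.3874

0.39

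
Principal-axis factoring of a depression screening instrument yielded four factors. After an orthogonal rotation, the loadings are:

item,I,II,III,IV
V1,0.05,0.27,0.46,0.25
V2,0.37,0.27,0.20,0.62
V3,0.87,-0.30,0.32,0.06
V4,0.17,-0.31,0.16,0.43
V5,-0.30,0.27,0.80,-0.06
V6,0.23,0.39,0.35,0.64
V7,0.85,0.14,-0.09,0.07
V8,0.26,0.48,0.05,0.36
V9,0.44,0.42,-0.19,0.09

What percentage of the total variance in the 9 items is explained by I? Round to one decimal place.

22.8%

SS loadings for I = 0.05² + 0.37² + 0.87² + 0.17² + (-0.30)² + 0.23² + 0.85² + 0.26² + 0.44² = 2.0518
With 9 standardized items, total variance = 9. Proportion = 2.0518/9 = 0.2280 → 22.80%.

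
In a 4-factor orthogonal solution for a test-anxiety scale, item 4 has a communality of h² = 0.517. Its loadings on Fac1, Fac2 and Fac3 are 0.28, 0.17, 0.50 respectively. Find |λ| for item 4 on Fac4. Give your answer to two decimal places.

0.40

Under orthogonal rotation h² = Σλ², so λ_Fac4² = h² − (0.3573) = 0.517 − 0.3573 = 0.1597.
|λ| = √0.1597 = 0.3996.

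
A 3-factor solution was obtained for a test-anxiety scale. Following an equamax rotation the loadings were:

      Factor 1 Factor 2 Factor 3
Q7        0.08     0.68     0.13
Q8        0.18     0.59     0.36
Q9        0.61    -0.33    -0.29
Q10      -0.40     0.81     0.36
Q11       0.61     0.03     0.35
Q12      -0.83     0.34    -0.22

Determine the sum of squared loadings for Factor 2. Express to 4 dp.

1.6920

SS loadings for Factor 2 = 0.68² + 0.59² + (-0.33)² + 0.81² + 0.03² + 0.34² = 0.4624 + 0.3481 + 0.1089 + 0.6561 + 0.0009 + 0.1156 = 1.6920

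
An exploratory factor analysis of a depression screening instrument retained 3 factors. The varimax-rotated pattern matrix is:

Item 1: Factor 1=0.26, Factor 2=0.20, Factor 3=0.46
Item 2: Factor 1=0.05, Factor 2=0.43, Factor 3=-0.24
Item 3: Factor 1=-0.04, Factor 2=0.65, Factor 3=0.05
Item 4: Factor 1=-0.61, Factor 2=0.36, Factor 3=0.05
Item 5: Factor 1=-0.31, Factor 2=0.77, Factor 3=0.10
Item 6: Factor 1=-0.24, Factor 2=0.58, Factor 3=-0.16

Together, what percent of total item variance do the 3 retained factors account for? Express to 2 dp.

43.56%

SS loadings by factor: 0.5975, 1.7063, 0.3098; total = 2.6136.
Total variance with 6 standardized items is 6, so the solution explains 2.6136/6 = 0.4356 = 43.56%.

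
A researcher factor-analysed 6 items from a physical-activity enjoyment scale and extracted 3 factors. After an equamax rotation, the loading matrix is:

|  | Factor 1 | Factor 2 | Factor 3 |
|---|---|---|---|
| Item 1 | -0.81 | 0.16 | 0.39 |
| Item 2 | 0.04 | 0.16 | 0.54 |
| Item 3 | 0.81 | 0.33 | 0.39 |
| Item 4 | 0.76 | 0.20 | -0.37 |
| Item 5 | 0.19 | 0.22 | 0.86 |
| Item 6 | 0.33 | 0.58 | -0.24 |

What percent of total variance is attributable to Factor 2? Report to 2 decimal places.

9.75%

SS loadings for Factor 2 = 0.16² + 0.16² + 0.33² + 0.20² + 0.22² + 0.58² = 0.5849
With 6 standardized items, total variance = 6. Proportion = 0.5849/6 = 0.0975 → 9.75%.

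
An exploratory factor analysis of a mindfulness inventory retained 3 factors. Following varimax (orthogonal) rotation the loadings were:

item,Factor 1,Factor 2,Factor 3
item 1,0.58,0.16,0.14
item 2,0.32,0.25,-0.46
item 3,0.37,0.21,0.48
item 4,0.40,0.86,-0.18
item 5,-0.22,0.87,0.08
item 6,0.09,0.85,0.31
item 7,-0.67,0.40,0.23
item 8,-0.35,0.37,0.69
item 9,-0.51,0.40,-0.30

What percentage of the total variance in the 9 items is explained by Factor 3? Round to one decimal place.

SS loadings for Factor 3 = 0.14² + (-0.46)² + 0.48² + (-0.18)² + 0.08² + 0.31² + 0.23² + 0.69² + (-0.30)² = 1.2155
With 9 standardized items, total variance = 9. Proportion = 1.2155/9 = 0.1351 → 13.51%.

13.5%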